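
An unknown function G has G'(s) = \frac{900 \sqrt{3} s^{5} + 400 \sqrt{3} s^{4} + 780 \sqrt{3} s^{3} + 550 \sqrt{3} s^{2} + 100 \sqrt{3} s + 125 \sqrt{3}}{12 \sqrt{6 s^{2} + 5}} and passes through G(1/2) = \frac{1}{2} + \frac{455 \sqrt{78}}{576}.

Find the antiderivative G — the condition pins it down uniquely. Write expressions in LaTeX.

G(s) = \frac{\sqrt{3} \left(90 s^{4} \sqrt{6 s^{2} + 5} + 50 s^{3} \sqrt{6 s^{2} + 5} + 30 s^{2} \sqrt{6 s^{2} + 5} + 75 s \sqrt{6 s^{2} + 5} + 6 \sqrt{3}\right)}{36}

G'(s) has the shape u'v + uv' for u = - \frac{5 \sqrt{2 s^{2} + \frac{5}{3}}}{2} and v = - 3 s^{4} - \frac{5 s^{3}}{3} - s^{2} - \frac{5 s}{2} — it is the derivative of the product u*v.
A general antiderivative is - \frac{5 \sqrt{2 s^{2} + \frac{5}{3}} \left(- 3 s^{4} - \frac{5 s^{3}}{3} - s^{2} - \frac{5 s}{2}\right)}{2} + C.
The condition gives C = \frac{1}{2} + \frac{455 \sqrt{78}}{576} - (\frac{455 \sqrt{78}}{576}) = \frac{1}{2}.
So G(s) = \frac{\sqrt{3} \left(90 s^{4} \sqrt{6 s^{2} + 5} + 50 s^{3} \sqrt{6 s^{2} + 5} + 30 s^{2} \sqrt{6 s^{2} + 5} + 75 s \sqrt{6 s^{2} + 5} + 6 \sqrt{3}\right)}{36}.
Check: d/ds[\frac{\sqrt{3} \left(90 s^{4} \sqrt{6 s^{2} + 5} + 50 s^{3} \sqrt{6 s^{2} + 5} + 30 s^{2} \sqrt{6 s^{2} + 5} + 75 s \sqrt{6 s^{2} + 5} + 6 \sqrt{3}\right)}{36}] = \frac{900 \sqrt{3} s^{5} + 400 \sqrt{3} s^{4} + 780 \sqrt{3} s^{3} + 550 \sqrt{3} s^{2} + 100 \sqrt{3} s + 125 \sqrt{3}}{12 \sqrt{6 s^{2} + 5}} = G'(s).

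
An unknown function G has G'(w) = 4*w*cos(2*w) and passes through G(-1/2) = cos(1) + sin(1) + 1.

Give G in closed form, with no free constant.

G(w) = 2*w*sin(2*w) + cos(2*w) + 1

Differentiate the proposed G(w) back; it has to land on the given G'(w).
A general antiderivative is 2*w*sin(2*w) + cos(2*w) + C.
The condition gives C = cos(1) + sin(1) + 1 - (cos(1) + sin(1)) = 1.
So G(w) = 2*w*sin(2*w) + cos(2*w) + 1.
Check: d/dw[2*w*sin(2*w) + cos(2*w) + 1] = 4*w*cos(2*w) = G'(w).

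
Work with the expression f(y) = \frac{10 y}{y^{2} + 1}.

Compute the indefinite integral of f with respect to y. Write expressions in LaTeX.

F(y) = 5 \log{\left(3 y^{2} + 3 \right)} + C

The substitution u = 3 y^{2} + 3 works: f is exactly (dF/du)*(du/dy) for that inner function.
Check: d/dy[5 \log{\left(3 y^{2} + 3 \right)}] = \frac{10 y}{y^{2} + 1} = f(y).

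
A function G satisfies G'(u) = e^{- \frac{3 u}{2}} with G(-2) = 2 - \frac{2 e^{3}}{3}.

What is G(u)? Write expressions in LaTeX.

G(u) = \frac{2 \left(3 e^{\frac{3 u}{2}} - 1\right) e^{- \frac{3 u}{2}}}{3}

A first test for any G(u): its u-derivative must equal the given G'(u).
A general antiderivative is - \frac{2 e^{- \frac{3 u}{2}}}{3} + C.
The condition gives C = 2 - \frac{2 e^{3}}{3} - (- \frac{2 e^{3}}{3}) = 2.
So G(u) = \frac{2 \left(3 e^{\frac{3 u}{2}} - 1\right) e^{- \frac{3 u}{2}}}{3}.
Check: d/du[\frac{2 \left(3 e^{\frac{3 u}{2}} - 1\right) e^{- \frac{3 u}{2}}}{3}] = e^{- \frac{3 u}{2}} = G'(u).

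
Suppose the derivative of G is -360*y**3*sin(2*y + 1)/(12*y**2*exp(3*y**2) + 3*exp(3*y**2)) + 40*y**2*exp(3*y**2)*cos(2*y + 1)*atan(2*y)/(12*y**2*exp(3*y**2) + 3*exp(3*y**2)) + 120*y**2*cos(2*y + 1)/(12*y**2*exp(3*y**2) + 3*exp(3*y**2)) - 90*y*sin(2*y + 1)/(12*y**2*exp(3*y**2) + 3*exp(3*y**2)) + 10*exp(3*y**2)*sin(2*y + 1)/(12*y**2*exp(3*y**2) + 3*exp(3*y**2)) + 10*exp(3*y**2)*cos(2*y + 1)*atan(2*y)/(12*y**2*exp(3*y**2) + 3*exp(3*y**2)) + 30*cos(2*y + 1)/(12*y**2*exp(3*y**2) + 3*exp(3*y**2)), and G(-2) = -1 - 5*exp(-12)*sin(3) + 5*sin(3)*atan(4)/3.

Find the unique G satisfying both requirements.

G'(y) has the shape u'v + uv' for u = 5*atan(2*y)/3 + 5*exp(-3*y**2) and v = sin(2*y + 1) — it is the derivative of the product u*v.
A general antiderivative is -5*(-2*atan(2*y)/3 - 2*exp(-3*y**2))*sin(2*y + 1)/2 + C.
The condition gives C = -1 - 5*exp(-12)*sin(3) + 5*sin(3)*atan(4)/3 - (-5*exp(-12)*sin(3) + 5*sin(3)*atan(4)/3) = -1.
So G(y) = (5*exp(3*y**2)*sin(2*y + 1)*atan(2*y) - 3*exp(3*y**2) + 15*sin(2*y + 1))*exp(-3*y**2)/3.
Check: d/dy[(5*exp(3*y**2)*sin(2*y + 1)*atan(2*y) - 3*exp(3*y**2) + 15*sin(2*y + 1))*exp(-3*y**2)/3] = (-360*y**3*sin(2*y + 1) + 40*y**2*exp(3*y**2)*cos(2*y + 1)*atan(2*y) + 120*y**2*cos(2*y + 1) - 90*y*sin(2*y + 1) + 10*exp(3*y**2)*sin(2*y + 1) + 10*exp(3*y**2)*cos(2*y + 1)*atan(2*y) + 30*cos(2*y + 1))/(12*y**2*exp(3*y**2) + 3*exp(3*y**2)), which equals G'(y).

G(y) = (5*exp(3*y**2)*sin(2*y + 1)*atan(2*y) - 3*exp(3*y**2) + 15*sin(2*y + 1))*exp(-3*y**2)/3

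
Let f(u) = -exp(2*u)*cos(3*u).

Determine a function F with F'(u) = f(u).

An antiderivative is F(u) = -3*exp(2*u)*sin(3*u)/13 - 2*exp(2*u)*cos(3*u)/13.

Whatever form F(u) takes, F'(u) = f(u) is non-negotiable.
Check: d/du[-3*exp(2*u)*sin(3*u)/13 - 2*exp(2*u)*cos(3*u)/13] = -exp(2*u)*cos(3*u) = f(u).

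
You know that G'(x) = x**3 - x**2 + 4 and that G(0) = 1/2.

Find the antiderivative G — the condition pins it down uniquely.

G(x) = (3*x**4 - 4*x**3 + 48*x + 6)/12

Integrate term by term and add the pieces.
A general antiderivative is x**4/4 - x**3/3 + 4*x + C.
The condition gives C = 1/2 - (0) = 1/2.
So G(x) = (3*x**4 - 4*x**3 + 48*x + 6)/12.
Check: d/dx[(3*x**4 - 4*x**3 + 48*x + 6)/12] = x**3 - x**2 + 4 = G'(x).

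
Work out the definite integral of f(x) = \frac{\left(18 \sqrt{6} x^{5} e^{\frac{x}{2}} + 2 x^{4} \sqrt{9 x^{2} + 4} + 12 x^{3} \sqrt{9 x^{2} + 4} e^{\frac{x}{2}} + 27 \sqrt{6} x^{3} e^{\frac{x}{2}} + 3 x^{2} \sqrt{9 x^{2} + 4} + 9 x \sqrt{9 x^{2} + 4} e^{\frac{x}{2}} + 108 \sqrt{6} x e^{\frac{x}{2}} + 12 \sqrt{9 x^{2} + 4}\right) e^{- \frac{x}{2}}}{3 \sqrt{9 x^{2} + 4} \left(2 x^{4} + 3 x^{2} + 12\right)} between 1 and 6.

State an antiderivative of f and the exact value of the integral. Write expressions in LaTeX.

Antiderivative: F(x) = \frac{\left(2 \sqrt{6} \sqrt{9 x^{2} + 4} e^{\frac{x}{2}} + 3 e^{\frac{x}{2}} \log{\left(\frac{x^{4}}{3} + \frac{x^{2}}{2} + 2 \right)} - 4\right) e^{- \frac{x}{2}}}{6}; value = - \frac{\sqrt{78}}{3} - \frac{\log{\left(\frac{17}{6} \right)}}{2} - \frac{2}{3 e^{3}} + \frac{2}{3 e^{\frac{1}{2}}} + \frac{\log{\left(452 \right)}}{2} + \frac{4 \sqrt{123}}{3}

Differentiate the proposed F(x) back; it has to land on f(x) exactly.
F(x) = \frac{\left(2 \sqrt{6} \sqrt{9 x^{2} + 4} e^{\frac{x}{2}} + 3 e^{\frac{x}{2}} \log{\left(\frac{x^{4}}{3} + \frac{x^{2}}{2} + 2 \right)} - 4\right) e^{- \frac{x}{2}}}{6} is an antiderivative of f.
Check: d/dx[\frac{\left(2 \sqrt{6} \sqrt{9 x^{2} + 4} e^{\frac{x}{2}} + 3 e^{\frac{x}{2}} \log{\left(\frac{x^{4}}{3} + \frac{x^{2}}{2} + 2 \right)} - 4\right) e^{- \frac{x}{2}}}{6}] = \frac{18 \sqrt{6} x^{5} e^{\frac{x}{2}} + 2 x^{4} \sqrt{9 x^{2} + 4} + 12 x^{3} \sqrt{9 x^{2} + 4} e^{\frac{x}{2}} + 27 \sqrt{6} x^{3} e^{\frac{x}{2}} + 3 x^{2} \sqrt{9 x^{2} + 4} + 9 x \sqrt{9 x^{2} + 4} e^{\frac{x}{2}} + 108 \sqrt{6} x e^{\frac{x}{2}} + 12 \sqrt{9 x^{2} + 4}}{6 x^{4} \sqrt{9 x^{2} + 4} e^{\frac{x}{2}} + 9 x^{2} \sqrt{9 x^{2} + 4} e^{\frac{x}{2}} + 36 \sqrt{9 x^{2} + 4} e^{\frac{x}{2}}}, which equals f(x).
F(6) = - \frac{2}{3 e^{3}} + \frac{\log{\left(452 \right)}}{2} + \frac{4 \sqrt{123}}{3}; F(1) = - \frac{2}{3 e^{\frac{1}{2}}} + \frac{\log{\left(\frac{17}{6} \right)}}{2} + \frac{\sqrt{78}}{3}.
Integral = F(6) - F(1) = - \frac{\sqrt{78}}{3} - \frac{\log{\left(\frac{17}{6} \right)}}{2} - \frac{2}{3 e^{3}} + \frac{2}{3 e^{\frac{1}{2}}} + \frac{\log{\left(452 \right)}}{2} + \frac{4 \sqrt{123}}{3}.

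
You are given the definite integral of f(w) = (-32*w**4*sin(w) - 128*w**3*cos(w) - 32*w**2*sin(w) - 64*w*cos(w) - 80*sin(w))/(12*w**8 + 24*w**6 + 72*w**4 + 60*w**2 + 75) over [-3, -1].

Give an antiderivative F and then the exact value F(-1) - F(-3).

Recognize the product-rule pattern: f = u'v + uv' with u = 16/(3*(2*w**4 + 2*w**2 + 5)), v = cos(w), so integration by parts undoes it.
F(w) = 16*cos(w)/(6*w**4 + 6*w**2 + 15) is an antiderivative of f.
Check: d/dw[16*cos(w)/(6*w**4 + 6*w**2 + 15)] = (-32*w**4*sin(w) - 128*w**3*cos(w) - 32*w**2*sin(w) - 64*w*cos(w) - 80*sin(w))/(12*w**8 + 24*w**6 + 72*w**4 + 60*w**2 + 75) = f(w).
F(-1) = 16*cos(1)/27; F(-3) = 16*cos(3)/555.
Integral = F(-1) - F(-3) = -16*cos(3)/555 + 16*cos(1)/27.

Antiderivative: F(w) = 16*cos(w)/(6*w**4 + 6*w**2 + 15); value = -16*cos(3)/555 + 16*cos(1)/27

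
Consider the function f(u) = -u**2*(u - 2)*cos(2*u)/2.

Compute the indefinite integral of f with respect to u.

An antiderivative F(u) passes only if d/du[F] lands on f(u) exactly.
Check: d/du[-u**3*sin(2*u)/4 + u**2*sin(2*u)/2 - 3*u**2*cos(2*u)/8 + 3*u*sin(2*u)/8 + u*cos(2*u)/2 - sin(2*u)/4 + 3*cos(2*u)/16] = -u**3*cos(2*u)/2 + u**2*cos(2*u), which equals f(u).

F(u) = -u**3*sin(2*u)/4 + u**2*sin(2*u)/2 - 3*u**2*cos(2*u)/8 + 3*u*sin(2*u)/8 + u*cos(2*u)/2 - sin(2*u)/4 + 3*cos(2*u)/16 + C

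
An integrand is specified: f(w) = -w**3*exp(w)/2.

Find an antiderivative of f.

An antiderivative is F(w) = -w**3*exp(w)/2 + 3*w**2*exp(w)/2 - 3*w*exp(w) + 3*exp(w).

f has the shape u'v + uv' for u = -w**3/2 + 3*w**2/2 - 3*w + 3 and v = exp(w) — it is the derivative of the product u*v.
Check: d/dw[-w**3*exp(w)/2 + 3*w**2*exp(w)/2 - 3*w*exp(w) + 3*exp(w)] = -w**3*exp(w)/2 = f(w).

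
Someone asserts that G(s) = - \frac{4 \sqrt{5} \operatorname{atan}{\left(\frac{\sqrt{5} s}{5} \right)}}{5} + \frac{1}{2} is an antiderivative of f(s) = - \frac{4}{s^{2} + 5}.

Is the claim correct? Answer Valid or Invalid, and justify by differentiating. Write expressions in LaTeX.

d/ds[G] = - \frac{4}{s^{2} + 5}
This equals f(s) exactly, so the claim holds.

Valid - differentiating G returns exactly f.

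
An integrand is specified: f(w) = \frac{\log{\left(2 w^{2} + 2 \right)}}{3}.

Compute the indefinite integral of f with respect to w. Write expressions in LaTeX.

F(w) = \frac{w \log{\left(2 w^{2} + 2 \right)}}{3} - \frac{2 w}{3} + \frac{2 \operatorname{atan}{\left(w \right)}}{3} + C

A first test for any F(w): its w-derivative must equal f(w) identically.
Check: d/dw[\frac{w \log{\left(2 w^{2} + 2 \right)}}{3} - \frac{2 w}{3} + \frac{2 \operatorname{atan}{\left(w \right)}}{3}] = \frac{\log{\left(w^{2} + 1 \right)}}{3} + \frac{\log{\left(2 \right)}}{3}, which equals f(w).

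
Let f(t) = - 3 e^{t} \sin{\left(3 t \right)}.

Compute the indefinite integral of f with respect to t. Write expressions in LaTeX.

F(t) = \frac{3 \left(- \sin{\left(3 t \right)} + 3 \cos{\left(3 t \right)}\right) e^{t}}{10} + C

Any candidate F(t) must reproduce f(t) exactly when differentiated.
Check: d/dt[\frac{3 \left(- \sin{\left(3 t \right)} + 3 \cos{\left(3 t \right)}\right) e^{t}}{10}] = - 3 e^{t} \sin{\left(3 t \right)} = f(t).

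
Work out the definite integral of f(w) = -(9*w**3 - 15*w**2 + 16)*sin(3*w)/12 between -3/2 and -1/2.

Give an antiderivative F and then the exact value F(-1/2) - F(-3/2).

Antiderivative: F(w) = w**3*cos(3*w)/4 - w**2*sin(3*w)/4 - 5*w**2*cos(3*w)/12 + 5*w*sin(3*w)/18 - w*cos(3*w)/6 + sin(3*w)/18 + 29*cos(3*w)/54; value = 859*cos(9/2)/864 + 419*cos(3/2)/864 + 7*sin(3/2)/48 - 133*sin(9/2)/144

An antiderivative F(w) passes only if d/dw[F] lands on f(w) exactly.
F(w) = w**3*cos(3*w)/4 - w**2*sin(3*w)/4 - 5*w**2*cos(3*w)/12 + 5*w*sin(3*w)/18 - w*cos(3*w)/6 + sin(3*w)/18 + 29*cos(3*w)/54 is an antiderivative of f.
Check: d/dw[w**3*cos(3*w)/4 - w**2*sin(3*w)/4 - 5*w**2*cos(3*w)/12 + 5*w*sin(3*w)/18 - w*cos(3*w)/6 + sin(3*w)/18 + 29*cos(3*w)/54] = -3*w**3*sin(3*w)/4 + 5*w**2*sin(3*w)/4 - 4*sin(3*w)/3, which equals f(w).
F(-1/2) = 419*cos(3/2)/864 + 7*sin(3/2)/48; F(-3/2) = 133*sin(9/2)/144 - 859*cos(9/2)/864.
Integral = F(-1/2) - F(-3/2) = 859*cos(9/2)/864 + 419*cos(3/2)/864 + 7*sin(3/2)/48 - 133*sin(9/2)/144.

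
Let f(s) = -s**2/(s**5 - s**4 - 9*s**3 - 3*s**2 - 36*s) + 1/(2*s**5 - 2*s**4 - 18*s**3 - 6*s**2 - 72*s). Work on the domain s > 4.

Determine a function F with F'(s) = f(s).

Factor the denominator (2*s*(s - 4)*(s + 3)*(s**2 + 3)) and decompose: f = 7*(5*s + 1)/(456*(s**2 + 3)) - 17/(504*(s + 3)) - 31/(1064*(s - 4)) - 1/(72*s); each piece integrates to a log, atan, or power term.
Check: d/ds[-log(s)/72 - 31*log(s - 4)/1064 - 17*log(s + 3)/504 + 35*log(s**2 + 3)/912 + 7*sqrt(3)*atan(sqrt(3)*s/3)/1368] = (1 - 2*s**2)/(2*s**5 - 2*s**4 - 18*s**3 - 6*s**2 - 72*s), which equals f(s).

An antiderivative is F(s) = -log(s)/72 - 31*log(s - 4)/1064 - 17*log(s + 3)/504 + 35*log(s**2 + 3)/912 + 7*sqrt(3)*atan(sqrt(3)*s/3)/1368.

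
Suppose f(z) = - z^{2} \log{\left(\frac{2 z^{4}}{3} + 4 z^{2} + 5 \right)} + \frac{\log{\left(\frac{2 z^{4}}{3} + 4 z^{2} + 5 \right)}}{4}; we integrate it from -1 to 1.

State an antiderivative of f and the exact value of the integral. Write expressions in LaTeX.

The integrand splits into summands that can be handled one at a time.
F(z) = \frac{16 z^{3} + 3 z \left(3 - 4 z^{2}\right) \log{\left(\frac{2 z^{4}}{3} + 4 z^{2} + 5 \right)} - 180 z + 3 \sqrt{6} \sqrt{618 - 203 \sqrt{6}} \operatorname{atan}{\left(\frac{134 z}{4 \sqrt{618 - 203 \sqrt{6}} + 5 \sqrt{6} \sqrt{618 - 203 \sqrt{6}}} \right)} + 3 \sqrt{6} \sqrt{203 \sqrt{6} + 618} \operatorname{atan}{\left(\frac{134 z}{- 4 \sqrt{203 \sqrt{6} + 618} + 5 \sqrt{6} \sqrt{203 \sqrt{6} + 618}} \right)}}{36} is an antiderivative of f.
Check: d/dz[\frac{16 z^{3} + 3 z \left(3 - 4 z^{2}\right) \log{\left(\frac{2 z^{4}}{3} + 4 z^{2} + 5 \right)} - 180 z + 3 \sqrt{6} \sqrt{618 - 203 \sqrt{6}} \operatorname{atan}{\left(\frac{134 z}{4 \sqrt{618 - 203 \sqrt{6}} + 5 \sqrt{6} \sqrt{618 - 203 \sqrt{6}}} \right)} + 3 \sqrt{6} \sqrt{203 \sqrt{6} + 618} \operatorname{atan}{\left(\frac{134 z}{- 4 \sqrt{203 \sqrt{6} + 618} + 5 \sqrt{6} \sqrt{203 \sqrt{6} + 618}} \right)}}{36}] = - z^{2} \log{\left(\frac{2 z^{4}}{3} + 4 z^{2} + 5 \right)} + \frac{\log{\left(\frac{2 z^{4}}{3} + 4 z^{2} + 5 \right)}}{4} = f(z).
F(1) = - \frac{41}{9} - \frac{\log{\left(\frac{29}{3} \right)}}{12} + \frac{\sqrt{6} \sqrt{618 - 203 \sqrt{6}} \operatorname{atan}{\left(\frac{134}{4 \sqrt{618 - 203 \sqrt{6}} + 5 \sqrt{6} \sqrt{618 - 203 \sqrt{6}}} \right)}}{12} + \frac{\sqrt{6} \sqrt{203 \sqrt{6} + 618} \operatorname{atan}{\left(\frac{134}{- 4 \sqrt{203 \sqrt{6} + 618} + 5 \sqrt{6} \sqrt{203 \sqrt{6} + 618}} \right)}}{12}; F(-1) = - \frac{\sqrt{6} \sqrt{203 \sqrt{6} + 618} \operatorname{atan}{\left(\frac{134}{- 4 \sqrt{203 \sqrt{6} + 618} + 5 \sqrt{6} \sqrt{203 \sqrt{6} + 618}} \right)}}{12} - \frac{\sqrt{6} \sqrt{618 - 203 \sqrt{6}} \operatorname{atan}{\left(\frac{134}{4 \sqrt{618 - 203 \sqrt{6}} + 5 \sqrt{6} \sqrt{618 - 203 \sqrt{6}}} \right)}}{12} + \frac{\log{\left(\frac{29}{3} \right)}}{12} + \frac{41}{9}.
Integral = F(1) - F(-1) = - \frac{82}{9} - \frac{\log{\left(\frac{29}{3} \right)}}{6} + \frac{\sqrt{6} \sqrt{618 - 203 \sqrt{6}} \operatorname{atan}{\left(\frac{134}{4 \sqrt{618 - 203 \sqrt{6}} + 5 \sqrt{6} \sqrt{618 - 203 \sqrt{6}}} \right)}}{6} + \frac{\sqrt{6} \sqrt{203 \sqrt{6} + 618} \operatorname{atan}{\left(\frac{134}{- 4 \sqrt{203 \sqrt{6} + 618} + 5 \sqrt{6} \sqrt{203 \sqrt{6} + 618}} \right)}}{6}.

Antiderivative: F(z) = \frac{16 z^{3} + 3 z \left(3 - 4 z^{2}\right) \log{\left(\frac{2 z^{4}}{3} + 4 z^{2} + 5 \right)} - 180 z + 3 \sqrt{6} \sqrt{618 - 203 \sqrt{6}} \operatorname{atan}{\left(\frac{134 z}{4 \sqrt{618 - 203 \sqrt{6}} + 5 \sqrt{6} \sqrt{618 - 203 \sqrt{6}}} \right)} + 3 \sqrt{6} \sqrt{203 \sqrt{6} + 618} \operatorname{atan}{\left(\frac{134 z}{- 4 \sqrt{203 \sqrt{6} + 618} + 5 \sqrt{6} \sqrt{203 \sqrt{6} + 618}} \right)}}{36}; value = - \frac{82}{9} - \frac{\log{\left(\frac{29}{3} \right)}}{6} + \frac{\sqrt{6} \sqrt{618 - 203 \sqrt{6}} \operatorname{atan}{\left(\frac{134}{4 \sqrt{618 - 203 \sqrt{6}} + 5 \sqrt{6} \sqrt{618 - 203 \sqrt{6}}} \right)}}{6} + \frac{\sqrt{6} \sqrt{203 \sqrt{6} + 618} \operatorname{atan}{\left(\frac{134}{- 4 \sqrt{203 \sqrt{6} + 618} + 5 \sqrt{6} \sqrt{203 \sqrt{6} + 618}} \right)}}{6}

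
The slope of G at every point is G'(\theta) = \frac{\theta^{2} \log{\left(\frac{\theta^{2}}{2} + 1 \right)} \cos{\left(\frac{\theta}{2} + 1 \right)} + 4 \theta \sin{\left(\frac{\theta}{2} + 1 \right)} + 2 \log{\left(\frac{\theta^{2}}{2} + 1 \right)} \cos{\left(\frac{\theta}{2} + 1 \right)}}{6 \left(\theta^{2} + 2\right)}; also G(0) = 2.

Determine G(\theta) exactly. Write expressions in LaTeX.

G(\theta) = \frac{\log{\left(\frac{\theta^{2}}{2} + 1 \right)} \sin{\left(\frac{\theta}{2} + 1 \right)} + 6}{3}

Recognize the product-rule pattern: G'(\theta) = u'v + uv' with u = \frac{\log{\left(\frac{\theta^{2}}{2} + 1 \right)}}{3}, v = \sin{\left(\frac{\theta}{2} + 1 \right)}, so integration by parts undoes it.
A general antiderivative is \frac{\log{\left(\frac{\theta^{2}}{2} + 1 \right)} \sin{\left(\frac{\theta}{2} + 1 \right)}}{3} + C.
The condition gives C = 2 - (0) = 2.
So G(\theta) = \frac{\log{\left(\frac{\theta^{2}}{2} + 1 \right)} \sin{\left(\frac{\theta}{2} + 1 \right)} + 6}{3}.
Check: d/d\theta[\frac{\log{\left(\frac{\theta^{2}}{2} + 1 \right)} \sin{\left(\frac{\theta}{2} + 1 \right)} + 6}{3}] = \frac{\theta^{2} \log{\left(\frac{\theta^{2}}{2} + 1 \right)} \cos{\left(\frac{\theta}{2} + 1 \right)} + 4 \theta \sin{\left(\frac{\theta}{2} + 1 \right)} + 2 \log{\left(\frac{\theta^{2}}{2} + 1 \right)} \cos{\left(\frac{\theta}{2} + 1 \right)}}{6 \theta^{2} + 12}, which equals G'(\theta).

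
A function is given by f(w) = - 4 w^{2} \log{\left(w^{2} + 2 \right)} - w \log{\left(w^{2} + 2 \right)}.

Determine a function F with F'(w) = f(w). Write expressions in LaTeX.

An antiderivative is F(w) = \frac{16 w^{3} + 3 w^{2} \left(- 8 w - 3\right) \log{\left(w^{2} + 2 \right)} + 9 w^{2} - 96 w - 18 \log{\left(w^{2} + 2 \right)} + 96 \sqrt{2} \operatorname{atan}{\left(\frac{\sqrt{2} w}{2} \right)}}{18}.

The integrand splits into summands that can be handled one at a time.
Check: d/dw[\frac{16 w^{3} + 3 w^{2} \left(- 8 w - 3\right) \log{\left(w^{2} + 2 \right)} + 9 w^{2} - 96 w - 18 \log{\left(w^{2} + 2 \right)} + 96 \sqrt{2} \operatorname{atan}{\left(\frac{\sqrt{2} w}{2} \right)}}{18}] = - 4 w^{2} \log{\left(w^{2} + 2 \right)} - w \log{\left(w^{2} + 2 \right)} = f(w).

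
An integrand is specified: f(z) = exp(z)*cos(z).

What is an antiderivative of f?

An antiderivative is F(z) = exp(z)*sin(z)/2 + exp(z)*cos(z)/2.

Whatever form F(z) takes, F'(z) = f(z) is non-negotiable.
Check: d/dz[exp(z)*sin(z)/2 + exp(z)*cos(z)/2] = exp(z)*cos(z) = f(z).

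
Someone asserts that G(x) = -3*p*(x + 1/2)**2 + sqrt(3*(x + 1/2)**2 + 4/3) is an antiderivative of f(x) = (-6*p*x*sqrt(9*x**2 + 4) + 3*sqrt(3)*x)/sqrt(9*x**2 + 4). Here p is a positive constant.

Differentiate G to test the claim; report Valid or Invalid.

Invalid: d/dx[G] - f = (-3*p*sqrt(9*x**2 + 4)*sqrt(36*x**2 + 36*x + 25) + 6*sqrt(3)*x*sqrt(9*x**2 + 4) - 3*sqrt(3)*x*sqrt(36*x**2 + 36*x + 25) + 3*sqrt(3)*sqrt(9*x**2 + 4))/(sqrt(9*x**2 + 4)*sqrt(36*x**2 + 36*x + 25)), which is not 0.

d/dx[G] = (-6*p*x*sqrt(36*x**2 + 36*x + 25) - 3*p*sqrt(36*x**2 + 36*x + 25) + 6*sqrt(3)*x + 3*sqrt(3))/sqrt(36*x**2 + 36*x + 25)
d/dx[G] - f(x) = (-3*p*sqrt(9*x**2 + 4)*sqrt(36*x**2 + 36*x + 25) + 6*sqrt(3)*x*sqrt(9*x**2 + 4) - 3*sqrt(3)*x*sqrt(36*x**2 + 36*x + 25) + 3*sqrt(3)*sqrt(9*x**2 + 4))/(sqrt(9*x**2 + 4)*sqrt(36*x**2 + 36*x + 25)) != 0.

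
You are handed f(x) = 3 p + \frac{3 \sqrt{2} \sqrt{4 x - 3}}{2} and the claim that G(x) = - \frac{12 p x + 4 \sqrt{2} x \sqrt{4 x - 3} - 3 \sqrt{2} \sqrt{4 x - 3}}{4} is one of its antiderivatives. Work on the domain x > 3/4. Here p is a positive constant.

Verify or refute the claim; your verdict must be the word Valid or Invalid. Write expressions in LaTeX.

d/dx[G] = \frac{- 6 p \sqrt{4 x - 3} - 12 \sqrt{2} x + 9 \sqrt{2}}{2 \sqrt{4 x - 3}}
d/dx[G] - f(x) = \frac{\sqrt{2} \left(- 6 \sqrt{2} p - 6 \sqrt{4 x - 3}\right)}{2} != 0.

Invalid: d/dx[G] - f = \frac{\sqrt{2} \left(- 6 \sqrt{2} p - 6 \sqrt{4 x - 3}\right)}{2}, which is not 0.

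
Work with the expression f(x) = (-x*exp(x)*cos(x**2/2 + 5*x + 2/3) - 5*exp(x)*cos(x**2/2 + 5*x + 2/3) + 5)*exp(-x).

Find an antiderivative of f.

A first test for any F(x): its x-derivative must equal f(x) identically.
Check: d/dx[-sin(x**2/2 + 5*x + 2/3) - 5*exp(-x)] = (-x*exp(x)*cos(x**2/2 + 5*x + 2/3) - 5*exp(x)*cos(x**2/2 + 5*x + 2/3) + 5)*exp(-x) = f(x).

An antiderivative is F(x) = -sin(x**2/2 + 5*x + 2/3) - 5*exp(-x).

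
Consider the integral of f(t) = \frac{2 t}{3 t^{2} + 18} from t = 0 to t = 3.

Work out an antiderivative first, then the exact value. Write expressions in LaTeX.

f matches the chain-rule pattern g'(h)*h' with inner function h(t) = t^{2} + 6; substituting u = h(t) collapses the integral.
F(t) = \frac{\log{\left(t^{2} + 6 \right)}}{3} is an antiderivative of f.
Check: d/dt[\frac{\log{\left(t^{2} + 6 \right)}}{3}] = \frac{2 t}{3 t^{2} + 18} = f(t).
F(3) = \frac{\log{\left(15 \right)}}{3}; F(0) = \frac{\log{\left(6 \right)}}{3}.
Integral = F(3) - F(0) = - \frac{\log{\left(6 \right)}}{3} + \frac{\log{\left(15 \right)}}{3}.

Antiderivative: F(t) = \frac{\log{\left(t^{2} + 6 \right)}}{3}; value = - \frac{\log{\left(6 \right)}}{3} + \frac{\log{\left(15 \right)}}{3}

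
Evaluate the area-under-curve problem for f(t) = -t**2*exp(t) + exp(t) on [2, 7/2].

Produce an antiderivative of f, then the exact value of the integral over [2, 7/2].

Antiderivative: F(t) = -t**2*exp(t) + 2*t*exp(t) - exp(t); value = -25*exp(7/2)/4 + exp(2)

Recognize the product-rule pattern: f = u'v + uv' with u = -t**2 + 2*t - 1, v = exp(t), so integration by parts undoes it.
F(t) = -t**2*exp(t) + 2*t*exp(t) - exp(t) is an antiderivative of f.
Check: d/dt[-t**2*exp(t) + 2*t*exp(t) - exp(t)] = -t**2*exp(t) + exp(t) = f(t).
F(7/2) = -25*exp(7/2)/4; F(2) = -exp(2).
Integral = F(7/2) - F(2) = -25*exp(7/2)/4 + exp(2).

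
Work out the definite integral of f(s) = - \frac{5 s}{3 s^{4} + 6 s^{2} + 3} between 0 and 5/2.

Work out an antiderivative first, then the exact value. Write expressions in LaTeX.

Antiderivative: F(s) = \frac{5}{6 s^{2} + 6}; value = - \frac{125}{174}

f matches the chain-rule pattern g'(h)*h' with inner function h(s) = 2 s^{2} + 2; substituting u = h(s) collapses the integral.
F(s) = \frac{5}{6 s^{2} + 6} is an antiderivative of f.
Check: d/ds[\frac{5}{6 s^{2} + 6}] = - \frac{5 s}{3 s^{4} + 6 s^{2} + 3} = f(s).
F(5/2) = \frac{10}{87}; F(0) = \frac{5}{6}.
Integral = F(5/2) - F(0) = - \frac{125}{174}.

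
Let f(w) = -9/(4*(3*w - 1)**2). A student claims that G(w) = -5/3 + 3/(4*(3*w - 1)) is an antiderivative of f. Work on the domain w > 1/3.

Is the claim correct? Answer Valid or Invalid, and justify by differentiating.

d/dw[G] = -9/(36*w**2 - 24*w + 4)
This equals f(w) exactly, so the claim holds.

Valid - the claim checks out under differentiation.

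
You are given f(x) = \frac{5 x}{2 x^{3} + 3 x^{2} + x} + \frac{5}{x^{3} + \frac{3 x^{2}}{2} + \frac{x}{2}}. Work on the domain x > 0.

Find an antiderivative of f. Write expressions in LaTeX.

Factor the denominator (x \left(x + 1\right) \left(2 x + 1\right)) and decompose: f = - \frac{30}{2 x + 1} + \frac{5}{x + 1} + \frac{10}{x}; each piece integrates to a log, atan, or power term.
Check: d/dx[5 \left(2 \log{\left(x \right)} - 3 \log{\left(x + \frac{1}{2} \right)} + \log{\left(x + 1 \right)}\right)] = \frac{5 x + 10}{2 x^{3} + 3 x^{2} + x}, which equals f(x).

An antiderivative is F(x) = 5 \left(2 \log{\left(x \right)} - 3 \log{\left(x + \frac{1}{2} \right)} + \log{\left(x + 1 \right)}\right).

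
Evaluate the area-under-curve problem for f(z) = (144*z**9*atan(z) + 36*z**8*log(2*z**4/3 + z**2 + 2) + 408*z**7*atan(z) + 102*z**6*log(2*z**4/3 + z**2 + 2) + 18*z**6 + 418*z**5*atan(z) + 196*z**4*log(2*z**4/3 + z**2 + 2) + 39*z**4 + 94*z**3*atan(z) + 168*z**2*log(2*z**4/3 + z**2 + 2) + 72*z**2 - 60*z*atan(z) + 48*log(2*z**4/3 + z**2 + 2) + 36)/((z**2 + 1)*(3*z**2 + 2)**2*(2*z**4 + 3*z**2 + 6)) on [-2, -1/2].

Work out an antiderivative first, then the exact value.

Antiderivative: F(z) = (2*(3*z**2 + 2)*log(2*z**4/3 + z**2 + 2) + 3)*atan(z)/(3*z**2 + 2); value = -2*log(55/24)*atan(1/2) - 12*atan(1/2)/11 + 3*atan(2)/14 + 2*log(50/3)*atan(2)

f has the shape u'v + uv' for u = 2*log(2*z**4/3 + z**2 + 2) + 1/(z**2 + 2/3) and v = atan(z) — it is the derivative of the product u*v.
F(z) = (2*(3*z**2 + 2)*log(2*z**4/3 + z**2 + 2) + 3)*atan(z)/(3*z**2 + 2) is an antiderivative of f.
Check: d/dz[(2*(3*z**2 + 2)*log(2*z**4/3 + z**2 + 2) + 3)*atan(z)/(3*z**2 + 2)] = (144*z**9*atan(z) + 36*z**8*log(2*z**4/3 + z**2 + 2) + 408*z**7*atan(z) + 102*z**6*log(2*z**4/3 + z**2 + 2) + 18*z**6 + 418*z**5*atan(z) + 196*z**4*log(2*z**4/3 + z**2 + 2) + 39*z**4 + 94*z**3*atan(z) + 168*z**2*log(2*z**4/3 + z**2 + 2) + 72*z**2 - 60*z*atan(z) + 48*log(2*z**4/3 + z**2 + 2) + 36)/(18*z**10 + 69*z**8 + 149*z**6 + 182*z**4 + 108*z**2 + 24), which equals f(z).
F(-1/2) = -2*log(55/24)*atan(1/2) - 12*atan(1/2)/11; F(-2) = -2*log(50/3)*atan(2) - 3*atan(2)/14.
Integral = F(-1/2) - F(-2) = -2*log(55/24)*atan(1/2) - 12*atan(1/2)/11 + 3*atan(2)/14 + 2*log(50/3)*atan(2).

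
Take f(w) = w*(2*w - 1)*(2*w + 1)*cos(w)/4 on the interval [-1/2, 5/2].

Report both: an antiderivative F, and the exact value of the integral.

Antiderivative: F(w) = (4*w**3*sin(w) + 12*w**2*cos(w) - 25*w*sin(w) - 25*cos(w))/4; value = 25*cos(5/2)/2 + 3*sin(1/2) + 11*cos(1/2)/2

Check any antiderivative F(w) by computing F'(w) and comparing it with f(w).
F(w) = (4*w**3*sin(w) + 12*w**2*cos(w) - 25*w*sin(w) - 25*cos(w))/4 is an antiderivative of f.
Check: d/dw[(4*w**3*sin(w) + 12*w**2*cos(w) - 25*w*sin(w) - 25*cos(w))/4] = w**3*cos(w) - w*cos(w)/4, which equals f(w).
F(5/2) = 25*cos(5/2)/2; F(-1/2) = -11*cos(1/2)/2 - 3*sin(1/2).
Integral = F(5/2) - F(-1/2) = 25*cos(5/2)/2 + 3*sin(1/2) + 11*cos(1/2)/2.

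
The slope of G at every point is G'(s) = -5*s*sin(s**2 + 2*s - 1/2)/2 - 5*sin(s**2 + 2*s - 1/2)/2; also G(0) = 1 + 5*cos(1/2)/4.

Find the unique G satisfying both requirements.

G(s) = 5*cos(s**2 + 2*s - 1/2)/4 + 1

G'(s) matches the chain-rule pattern g'(h)*h' with inner function h(s) = s**2 + 2*s - 1/2; substituting u = h(s) collapses the integral.
A general antiderivative is 5*cos(s**2 + 2*s - 1/2)/4 + C.
The condition gives C = 1 + 5*cos(1/2)/4 - (5*cos(1/2)/4) = 1.
So G(s) = 5*cos(s**2 + 2*s - 1/2)/4 + 1.
Check: d/ds[5*cos(s**2 + 2*s - 1/2)/4 + 1] = -5*s*sin(s**2 + 2*s - 1/2)/2 - 5*sin(s**2 + 2*s - 1/2)/2 = G'(s).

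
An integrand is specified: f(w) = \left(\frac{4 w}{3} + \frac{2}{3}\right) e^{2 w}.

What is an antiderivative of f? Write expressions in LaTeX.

f has the shape u'v + uv' for u = \frac{2 w}{3} and v = e^{2 w} — it is the derivative of the product u*v.
Check: d/dw[\frac{2 w e^{2 w}}{3}] = \frac{4 w e^{2 w}}{3} + \frac{2 e^{2 w}}{3}, which equals f(w).

An antiderivative is F(w) = \frac{2 w e^{2 w}}{3}.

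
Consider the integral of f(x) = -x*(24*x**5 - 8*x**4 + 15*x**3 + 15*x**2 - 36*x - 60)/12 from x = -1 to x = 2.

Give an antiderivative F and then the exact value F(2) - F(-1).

Antiderivative: F(x) = x**2*(-288*x**5 + 112*x**4 - 252*x**3 - 315*x**2 + 1008*x + 2520)/1008; value = -2945/112

For F(x) to be correct the identity F'(x) - f(x) = 0 must hold.
F(x) = x**2*(-288*x**5 + 112*x**4 - 252*x**3 - 315*x**2 + 1008*x + 2520)/1008 is an antiderivative of f.
Check: d/dx[x**2*(-288*x**5 + 112*x**4 - 252*x**3 - 315*x**2 + 1008*x + 2520)/1008] = -2*x**6 + 2*x**5/3 - 5*x**4/4 - 5*x**3/4 + 3*x**2 + 5*x, which equals f(x).
F(2) = -1541/63; F(-1) = 1849/1008.
Integral = F(2) - F(-1) = -2945/112.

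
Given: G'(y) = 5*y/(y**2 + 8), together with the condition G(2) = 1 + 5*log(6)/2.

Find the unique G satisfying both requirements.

The substitution u = y**2/2 + 4 works: G'(y) is exactly (dG/du)*(du/dy) for that inner function.
A general antiderivative is 5*log(y**2/2 + 4)/2 + C.
The condition gives C = 1 + 5*log(6)/2 - (5*log(6)/2) = 1.
So G(y) = 5*log(y**2/2 + 4)/2 + 1.
Check: d/dy[5*log(y**2/2 + 4)/2 + 1] = 5*y/(y**2 + 8) = G'(y).

G(y) = 5*log(y**2/2 + 4)/2 + 1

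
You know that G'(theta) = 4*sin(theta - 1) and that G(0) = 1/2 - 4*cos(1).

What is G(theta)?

G(theta) = 1/2 - 4*cos(theta - 1)

Whatever form G(theta) takes, its d/dtheta must return the stated G'(theta).
A general antiderivative is -4*cos(theta - 1) + C.
The condition gives C = 1/2 - 4*cos(1) - (-4*cos(1)) = 1/2.
So G(theta) = 1/2 - 4*cos(theta - 1).
Check: d/dtheta[1/2 - 4*cos(theta - 1)] = 4*sin(theta - 1) = G'(theta).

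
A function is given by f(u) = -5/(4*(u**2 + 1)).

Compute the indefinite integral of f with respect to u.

An antiderivative F(u) passes only if d/du[F] lands on f(u) exactly.
Check: d/du[-5*atan(u)/4] = -5/(4*u**2 + 4), which equals f(u).

F(u) = -5*atan(u)/4 + C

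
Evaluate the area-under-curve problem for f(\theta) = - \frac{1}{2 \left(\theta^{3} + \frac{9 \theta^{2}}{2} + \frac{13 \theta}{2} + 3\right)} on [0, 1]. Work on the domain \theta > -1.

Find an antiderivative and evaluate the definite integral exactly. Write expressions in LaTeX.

Antiderivative: F(\theta) = 2 \log{\left(2 \theta + 3 \right)} - \log{\left(\theta^{2} + 3 \theta + 2 \right)}; value = - 2 \log{\left(3 \right)} - \log{\left(6 \right)} + \log{\left(2 \right)} + 2 \log{\left(5 \right)}

The denominator factors as \left(\theta + 1\right) \left(\theta + 2\right) \left(2 \theta + 3\right); partial fractions split f into directly integrable pieces: \frac{4}{2 \theta + 3} - \frac{1}{\theta + 2} - \frac{1}{\theta + 1}.
F(\theta) = 2 \log{\left(2 \theta + 3 \right)} - \log{\left(\theta^{2} + 3 \theta + 2 \right)} is an antiderivative of f.
Check: d/d\theta[2 \log{\left(2 \theta + 3 \right)} - \log{\left(\theta^{2} + 3 \theta + 2 \right)}] = - \frac{1}{2 \theta^{3} + 9 \theta^{2} + 13 \theta + 6}, which equals f(\theta).
F(1) = - \log{\left(6 \right)} + 2 \log{\left(5 \right)}; F(0) = - \log{\left(2 \right)} + 2 \log{\left(3 \right)}.
Integral = F(1) - F(0) = - 2 \log{\left(3 \right)} - \log{\left(6 \right)} + \log{\left(2 \right)} + 2 \log{\left(5 \right)}.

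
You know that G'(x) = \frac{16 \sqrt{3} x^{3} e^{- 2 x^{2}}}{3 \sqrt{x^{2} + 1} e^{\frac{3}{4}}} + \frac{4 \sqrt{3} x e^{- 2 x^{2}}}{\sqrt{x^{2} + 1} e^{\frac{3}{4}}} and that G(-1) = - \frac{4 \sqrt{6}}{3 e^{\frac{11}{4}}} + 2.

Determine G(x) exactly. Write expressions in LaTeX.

G(x) = - \frac{4 \sqrt{3 x^{2} + 3} e^{- 2 x^{2}}}{3 e^{\frac{3}{4}}} + 2

G'(x) has the shape u'v + uv' for u = - \frac{4 \sqrt{3 x^{2} + 3}}{3} and v = e^{- 2 x^{2} - \frac{3}{4}} — it is the derivative of the product u*v.
A general antiderivative is - \frac{4 \sqrt{3 x^{2} + 3} e^{- 2 x^{2} - \frac{3}{4}}}{3} + C.
The condition gives C = - \frac{4 \sqrt{6}}{3 e^{\frac{11}{4}}} + 2 - (- \frac{4 \sqrt{6}}{3 e^{\frac{11}{4}}}) = 2.
So G(x) = - \frac{4 \sqrt{3 x^{2} + 3} e^{- 2 x^{2}}}{3 e^{\frac{3}{4}}} + 2.
Check: d/dx[- \frac{4 \sqrt{3 x^{2} + 3} e^{- 2 x^{2}}}{3 e^{\frac{3}{4}}} + 2] = \frac{\left(16 \sqrt{3} x^{3} + 12 \sqrt{3} x\right) e^{- 2 x^{2}}}{3 \sqrt{x^{2} + 1} e^{\frac{3}{4}}}, which equals G'(x).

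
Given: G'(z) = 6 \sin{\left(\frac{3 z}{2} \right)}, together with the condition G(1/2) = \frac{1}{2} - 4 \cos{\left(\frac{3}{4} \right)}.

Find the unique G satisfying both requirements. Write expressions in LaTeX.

For G(z) to be correct, d/dz[G] must agree with the stated G'(z) identically.
A general antiderivative is - 4 \cos{\left(\frac{3 z}{2} \right)} + C.
The condition gives C = \frac{1}{2} - 4 \cos{\left(\frac{3}{4} \right)} - (- 4 \cos{\left(\frac{3}{4} \right)}) = \frac{1}{2}.
So G(z) = - \frac{8 \cos{\left(\frac{3 z}{2} \right)} - 1}{2}.
Check: d/dz[- \frac{8 \cos{\left(\frac{3 z}{2} \right)} - 1}{2}] = 6 \sin{\left(\frac{3 z}{2} \right)} = G'(z).

G(z) = - \frac{8 \cos{\left(\frac{3 z}{2} \right)} - 1}{2}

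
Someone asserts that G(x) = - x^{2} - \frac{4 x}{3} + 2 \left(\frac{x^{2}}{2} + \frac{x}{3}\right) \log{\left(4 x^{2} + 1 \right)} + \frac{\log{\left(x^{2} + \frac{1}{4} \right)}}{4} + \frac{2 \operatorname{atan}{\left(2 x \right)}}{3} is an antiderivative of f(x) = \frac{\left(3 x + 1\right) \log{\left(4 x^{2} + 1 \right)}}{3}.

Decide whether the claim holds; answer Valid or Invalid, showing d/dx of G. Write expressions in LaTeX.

d/dx[G] = 2 x \log{\left(4 x^{2} + 1 \right)} + \frac{2 \log{\left(4 x^{2} + 1 \right)}}{3}
d/dx[G] - f(x) = x \log{\left(4 x^{2} + 1 \right)} + \frac{\log{\left(4 x^{2} + 1 \right)}}{3} != 0.

Invalid: d/dx[G] - f = x \log{\left(4 x^{2} + 1 \right)} + \frac{\log{\left(4 x^{2} + 1 \right)}}{3}, which is not 0.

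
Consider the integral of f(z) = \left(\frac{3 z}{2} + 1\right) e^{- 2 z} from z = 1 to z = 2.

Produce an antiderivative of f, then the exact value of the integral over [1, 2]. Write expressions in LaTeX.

Antiderivative: F(z) = \frac{\left(- 6 z - 7\right) e^{- 2 z}}{8}; value = - \frac{19}{8 e^{4}} + \frac{13}{8 e^{2}}

Recognize the product-rule pattern: f = u'v + uv' with u = - \frac{3 z}{4} - \frac{7}{8}, v = e^{- 2 z}, so integration by parts undoes it.
F(z) = \frac{\left(- 6 z - 7\right) e^{- 2 z}}{8} is an antiderivative of f.
Check: d/dz[\frac{\left(- 6 z - 7\right) e^{- 2 z}}{8}] = \frac{\left(3 z + 2\right) e^{- 2 z}}{2}, which equals f(z).
F(2) = - \frac{19}{8 e^{4}}; F(1) = - \frac{13}{8 e^{2}}.
Integral = F(2) - F(1) = - \frac{19}{8 e^{4}} + \frac{13}{8 e^{2}}.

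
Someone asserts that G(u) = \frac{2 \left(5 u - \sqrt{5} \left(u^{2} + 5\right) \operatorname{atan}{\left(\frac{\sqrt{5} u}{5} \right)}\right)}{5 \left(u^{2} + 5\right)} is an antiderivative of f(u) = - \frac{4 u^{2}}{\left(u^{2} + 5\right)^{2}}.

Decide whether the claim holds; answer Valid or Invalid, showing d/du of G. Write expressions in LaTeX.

d/du[G] = - \frac{4 u^{2}}{u^{4} + 10 u^{2} + 25}
This equals f(u) exactly, so the claim holds.

Valid. The derivative of G reproduces f.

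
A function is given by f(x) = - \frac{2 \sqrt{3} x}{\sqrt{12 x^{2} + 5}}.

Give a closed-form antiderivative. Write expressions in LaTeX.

f matches the chain-rule pattern g'(h)*h' with inner function h(x) = 4 x^{2} + \frac{5}{3}; substituting u = h(x) collapses the integral.
Check: d/dx[- \frac{\sqrt{3} \sqrt{12 x^{2} + 5}}{6}] = - \frac{2 \sqrt{3} x}{\sqrt{12 x^{2} + 5}} = f(x).

An antiderivative is F(x) = - \frac{\sqrt{3} \sqrt{12 x^{2} + 5}}{6}.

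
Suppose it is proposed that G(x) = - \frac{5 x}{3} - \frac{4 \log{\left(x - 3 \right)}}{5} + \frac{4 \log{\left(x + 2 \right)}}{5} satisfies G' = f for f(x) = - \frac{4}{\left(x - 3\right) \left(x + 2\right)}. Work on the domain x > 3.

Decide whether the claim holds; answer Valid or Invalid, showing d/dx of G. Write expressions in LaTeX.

d/dx[G] = \frac{- 5 x^{2} + 5 x + 18}{3 x^{2} - 3 x - 18}
d/dx[G] - f(x) = - \frac{5}{3} != 0.

Invalid: d/dx[G] - f = - \frac{5}{3}, which is not 0.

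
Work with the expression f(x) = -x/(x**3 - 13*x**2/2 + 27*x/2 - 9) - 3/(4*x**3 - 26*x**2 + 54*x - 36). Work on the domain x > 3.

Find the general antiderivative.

F(x) = -5*log(x - 3)/2 + 11*log(x - 2)/2 - 3*log(x - 3/2) + C

The denominator factors as 2*(x - 3)*(x - 2)*(2*x - 3); partial fractions split f into directly integrable pieces: -6/(2*x - 3) + 11/(2*(x - 2)) - 5/(2*(x - 3)).
Check: d/dx[-5*log(x - 3)/2 + 11*log(x - 2)/2 - 3*log(x - 3/2)] = (-4*x - 3)/(4*x**3 - 26*x**2 + 54*x - 36), which equals f(x).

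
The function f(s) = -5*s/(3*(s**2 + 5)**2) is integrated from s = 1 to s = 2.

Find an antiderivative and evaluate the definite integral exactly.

Antiderivative: F(s) = 5/(6*s**2 + 30); value = -5/108

f matches the chain-rule pattern g'(h)*h' with inner function h(s) = 6*s**2 + 30; substituting u = h(s) collapses the integral.
F(s) = 5/(6*s**2 + 30) is an antiderivative of f.
Check: d/ds[5/(6*s**2 + 30)] = -5*s/(3*s**4 + 30*s**2 + 75), which equals f(s).
F(2) = 5/54; F(1) = 5/36.
Integral = F(2) - F(1) = -5/108.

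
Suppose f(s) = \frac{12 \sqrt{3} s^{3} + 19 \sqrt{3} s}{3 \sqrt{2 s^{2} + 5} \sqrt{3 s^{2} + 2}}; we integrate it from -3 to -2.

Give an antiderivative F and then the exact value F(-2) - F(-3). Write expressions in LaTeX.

Antiderivative: F(s) = \sqrt{s^{2} + \frac{5}{2}} \sqrt{2 s^{2} + \frac{4}{3}}; value = - \frac{\sqrt{2001}}{3} + \frac{\sqrt{546}}{3}

Recognize the product-rule pattern: f = u'v + uv' with u = \sqrt{2 s^{2} + \frac{4}{3}}, v = \sqrt{s^{2} + \frac{5}{2}}, so integration by parts undoes it.
F(s) = \sqrt{s^{2} + \frac{5}{2}} \sqrt{2 s^{2} + \frac{4}{3}} is an antiderivative of f.
Check: d/ds[\sqrt{s^{2} + \frac{5}{2}} \sqrt{2 s^{2} + \frac{4}{3}}] = \frac{\sqrt{6} \left(12 \sqrt{2} s^{3} + 19 \sqrt{2} s\right)}{6 \sqrt{2 s^{2} + 5} \sqrt{3 s^{2} + 2}}, which equals f(s).
F(-2) = \frac{\sqrt{546}}{3}; F(-3) = \frac{\sqrt{2001}}{3}.
Integral = F(-2) - F(-3) = - \frac{\sqrt{2001}}{3} + \frac{\sqrt{546}}{3}.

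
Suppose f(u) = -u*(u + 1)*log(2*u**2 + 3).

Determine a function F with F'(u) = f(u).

An antiderivative is F(u) = 2*u**3/9 + u**2/2 - u + (-u**3/3 - u**2/2)*log(2*u**2 + 3) - 3*log(u**2 + 3/2)/4 + sqrt(6)*atan(sqrt(6)*u/3)/2.

Whatever form F(u) takes, F'(u) = f(u) is non-negotiable.
Check: d/du[2*u**3/9 + u**2/2 - u + (-u**3/3 - u**2/2)*log(2*u**2 + 3) - 3*log(u**2 + 3/2)/4 + sqrt(6)*atan(sqrt(6)*u/3)/2] = -u**2*log(2*u**2 + 3) - u*log(2*u**2 + 3), which equals f(u).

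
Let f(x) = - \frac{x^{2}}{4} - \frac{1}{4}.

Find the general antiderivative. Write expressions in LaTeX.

F(x) = - \frac{x \left(x^{2} + 3\right)}{12} + C

Check any antiderivative F(x) by computing F'(x) and comparing it with f(x).
Check: d/dx[- \frac{x \left(x^{2} + 3\right)}{12}] = - \frac{x^{2}}{4} - \frac{1}{4} = f(x).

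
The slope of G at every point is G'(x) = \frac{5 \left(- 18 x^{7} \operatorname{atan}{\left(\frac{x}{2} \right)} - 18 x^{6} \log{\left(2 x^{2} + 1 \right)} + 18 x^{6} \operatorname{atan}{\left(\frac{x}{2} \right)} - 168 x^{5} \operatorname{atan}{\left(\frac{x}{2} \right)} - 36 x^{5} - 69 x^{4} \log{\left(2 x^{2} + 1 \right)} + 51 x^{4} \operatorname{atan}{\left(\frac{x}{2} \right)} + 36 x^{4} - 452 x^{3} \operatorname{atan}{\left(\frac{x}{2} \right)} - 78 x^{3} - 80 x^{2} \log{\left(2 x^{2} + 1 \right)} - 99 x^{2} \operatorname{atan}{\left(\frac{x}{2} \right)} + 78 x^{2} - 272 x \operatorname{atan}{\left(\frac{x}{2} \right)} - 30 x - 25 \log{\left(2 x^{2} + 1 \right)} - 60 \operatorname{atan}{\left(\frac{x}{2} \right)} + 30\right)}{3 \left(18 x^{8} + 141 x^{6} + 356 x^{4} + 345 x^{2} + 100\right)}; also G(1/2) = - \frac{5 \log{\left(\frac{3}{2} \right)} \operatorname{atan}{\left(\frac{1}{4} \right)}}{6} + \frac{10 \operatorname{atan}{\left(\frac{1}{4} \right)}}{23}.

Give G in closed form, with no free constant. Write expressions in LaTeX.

Recognize the product-rule pattern: G'(x) = u'v + uv' with u = \frac{5 \left(2 - 2 x\right)}{4 \left(\frac{3 x^{2}}{2} + \frac{5}{2}\right)} - \frac{5 \log{\left(2 x^{2} + 1 \right)}}{6}, v = \operatorname{atan}{\left(\frac{x}{2} \right)}, so integration by parts undoes it.
A general antiderivative is \frac{5 \left(\frac{2 - 2 x}{\frac{3 x^{2}}{2} + \frac{5}{2}} - \frac{2 \log{\left(2 x^{2} + 1 \right)}}{3}\right) \operatorname{atan}{\left(\frac{x}{2} \right)}}{4} + C.
The condition gives C = - \frac{5 \log{\left(\frac{3}{2} \right)} \operatorname{atan}{\left(\frac{1}{4} \right)}}{6} + \frac{10 \operatorname{atan}{\left(\frac{1}{4} \right)}}{23} - (- \frac{5 \log{\left(\frac{3}{2} \right)} \operatorname{atan}{\left(\frac{1}{4} \right)}}{6} + \frac{10 \operatorname{atan}{\left(\frac{1}{4} \right)}}{23}) = 0.
So G(x) = - \frac{5 x \operatorname{atan}{\left(\frac{x}{2} \right)}}{3 x^{2} + 5} - \frac{5 \log{\left(2 x^{2} + 1 \right)} \operatorname{atan}{\left(\frac{x}{2} \right)}}{6} + \frac{5 \operatorname{atan}{\left(\frac{x}{2} \right)}}{3 x^{2} + 5}.
Check: d/dx[- \frac{5 x \operatorname{atan}{\left(\frac{x}{2} \right)}}{3 x^{2} + 5} - \frac{5 \log{\left(2 x^{2} + 1 \right)} \operatorname{atan}{\left(\frac{x}{2} \right)}}{6} + \frac{5 \operatorname{atan}{\left(\frac{x}{2} \right)}}{3 x^{2} + 5}] = \frac{- 90 x^{7} \operatorname{atan}{\left(\frac{x}{2} \right)} - 90 x^{6} \log{\left(2 x^{2} + 1 \right)} + 90 x^{6} \operatorname{atan}{\left(\frac{x}{2} \right)} - 840 x^{5} \operatorname{atan}{\left(\frac{x}{2} \right)} - 180 x^{5} - 345 x^{4} \log{\left(2 x^{2} + 1 \right)} + 255 x^{4} \operatorname{atan}{\left(\frac{x}{2} \right)} + 180 x^{4} - 2260 x^{3} \operatorname{atan}{\left(\frac{x}{2} \right)} - 390 x^{3} - 400 x^{2} \log{\left(2 x^{2} + 1 \right)} - 495 x^{2} \operatorname{atan}{\left(\frac{x}{2} \right)} + 390 x^{2} - 1360 x \operatorname{atan}{\left(\frac{x}{2} \right)} - 150 x - 125 \log{\left(2 x^{2} + 1 \right)} - 300 \operatorname{atan}{\left(\frac{x}{2} \right)} + 150}{54 x^{8} + 423 x^{6} + 1068 x^{4} + 1035 x^{2} + 300}, which equals G'(x).

G(x) = - \frac{5 x \operatorname{atan}{\left(\frac{x}{2} \right)}}{3 x^{2} + 5} - \frac{5 \log{\left(2 x^{2} + 1 \right)} \operatorname{atan}{\left(\frac{x}{2} \right)}}{6} + \frac{5 \operatorname{atan}{\left(\frac{x}{2} \right)}}{3 x^{2} + 5}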